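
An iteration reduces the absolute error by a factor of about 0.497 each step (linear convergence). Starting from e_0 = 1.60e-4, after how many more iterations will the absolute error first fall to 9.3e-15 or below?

34

After k steps, e_k ≈ 1.60e-4·0.497^k.
Need 0.497^k ≤ 9.3e-15/1.60e-4 = 5.8125e-11.
k ≥ ln(5.8125e-11)/ln(0.497) = -23.5684/-0.69917 = 33.709.
Smallest integer k = 34.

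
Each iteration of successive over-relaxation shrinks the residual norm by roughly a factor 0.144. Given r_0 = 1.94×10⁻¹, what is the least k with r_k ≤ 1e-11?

After k steps, r_k ≈ 1.94×10⁻¹·0.144^k.
Need 0.144^k ≤ 1e-11/1.94×10⁻¹ = 5.15464e-11.
k ≥ ln(5.15464e-11)/ln(0.144) = -23.6885/-1.93794 = 12.224.
Smallest integer k = 13.

13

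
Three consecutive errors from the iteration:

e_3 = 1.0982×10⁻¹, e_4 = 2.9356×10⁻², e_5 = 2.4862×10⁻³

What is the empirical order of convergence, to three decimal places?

p ≈ ln(e_5/e_4) / ln(e_4/e_3)
  = ln(2.4862×10⁻³/2.9356×10⁻²) / ln(2.9356×10⁻²/1.0982×10⁻¹)
  = ln(0.0846914) / ln(0.26731)
  = -2.468741 / -1.319346 ≈ 1.871185

1.871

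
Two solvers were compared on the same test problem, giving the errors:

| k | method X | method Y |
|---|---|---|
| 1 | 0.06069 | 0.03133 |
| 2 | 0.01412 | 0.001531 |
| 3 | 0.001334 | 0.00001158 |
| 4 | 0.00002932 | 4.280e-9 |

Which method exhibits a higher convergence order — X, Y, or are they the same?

Method X: p ≈ ln(0.00002932/0.001334)/ln(0.001334/0.01412) ≈ 1.62.
Method Y: p ≈ ln(4.280e-9/0.00001158)/ln(0.00001158/0.001531) ≈ 1.62.
Both orders ≈ 1.6 — effectively the same.

same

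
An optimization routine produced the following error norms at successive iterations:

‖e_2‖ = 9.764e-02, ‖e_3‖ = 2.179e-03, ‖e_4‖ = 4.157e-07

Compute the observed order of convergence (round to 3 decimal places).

2.252

p ≈ ln(‖e_4‖/‖e_3‖) / ln(‖e_3‖/‖e_2‖)
  = ln(4.157e-07/2.179e-03) / ln(2.179e-03/9.764e-02)
  = ln(0.000190776) / ln(0.0223167)
  = -8.564411 / -3.802420 ≈ 2.252358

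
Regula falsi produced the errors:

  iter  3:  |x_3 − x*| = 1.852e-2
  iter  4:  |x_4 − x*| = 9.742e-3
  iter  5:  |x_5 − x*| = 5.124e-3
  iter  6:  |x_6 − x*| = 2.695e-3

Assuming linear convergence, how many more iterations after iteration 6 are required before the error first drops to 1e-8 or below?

20

Rate ρ ≈ |x_6 − x*|/|x_5 − x*| = 2.695e-3/5.124e-3 = 0.5260.
After j more steps, |x_{6+j} − x*| ≈ 2.695e-3·ρ^j; need ρ^j ≤ 1e-8/2.695e-3 = 3.71058e-06.
j ≥ ln(3.71058e-06)/ln(0.5260) = -12.5043/-0.64245 = 19.463.
So 20 more iterations are needed.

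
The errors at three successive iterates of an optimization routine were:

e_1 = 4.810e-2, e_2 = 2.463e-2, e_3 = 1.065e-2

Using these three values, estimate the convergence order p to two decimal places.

p ≈ ln(e_3/e_2) / ln(e_2/e_1)
  = ln(1.065e-2/2.463e-2) / ln(2.463e-2/4.810e-2)
  = ln(0.4324) / ln(0.512058)
  = -0.83840 / -0.66932 ≈ 1.25261

1.25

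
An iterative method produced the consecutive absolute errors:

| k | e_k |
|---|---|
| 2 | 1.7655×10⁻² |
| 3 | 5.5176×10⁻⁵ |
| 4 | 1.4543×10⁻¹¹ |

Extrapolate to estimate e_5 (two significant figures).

7.7e-29

First estimate the order: p ≈ ln(e_4/e_3) / ln(e_3/e_2) = ln(1.4543×10⁻¹¹/5.5176×10⁻⁵)/ln(5.5176×10⁻⁵/1.7655×10⁻²) = ln(2.63575e-07)/ln(0.00312523) ≈ 2.6263.
Then e_5 ≈ e_4·(e_4/e_3)^p = 1.4543×10⁻¹¹·(2.63575e-07)^2.6263 = 1.4543×10⁻¹¹·5.26406e-18 ≈ 7.656e-29.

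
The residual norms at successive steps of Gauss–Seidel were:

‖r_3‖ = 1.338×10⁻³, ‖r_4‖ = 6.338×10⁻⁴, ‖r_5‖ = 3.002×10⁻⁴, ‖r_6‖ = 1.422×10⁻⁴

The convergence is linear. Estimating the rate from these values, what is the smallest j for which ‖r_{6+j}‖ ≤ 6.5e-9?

14

Rate ρ ≈ ‖r_6‖/‖r_5‖ = 1.422×10⁻⁴/3.002×10⁻⁴ = 0.4737.
After j more steps, ‖r_{6+j}‖ ≈ 1.422×10⁻⁴·ρ^j; need ρ^j ≤ 6.5e-9/1.422×10⁻⁴ = 4.57103e-05.
j ≥ ln(4.57103e-05)/ln(0.4737) = -9.9932/-0.74718 = 13.375.
So 14 more iterations are needed.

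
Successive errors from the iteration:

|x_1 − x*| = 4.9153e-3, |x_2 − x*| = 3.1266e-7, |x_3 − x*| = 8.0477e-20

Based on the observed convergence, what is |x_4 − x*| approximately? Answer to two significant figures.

1.4e-57

First estimate the order: p ≈ ln(|x_3 − x*|/|x_2 − x*|) / ln(|x_2 − x*|/|x_1 − x*|) = ln(8.0477e-20/3.1266e-7)/ln(3.1266e-7/4.9153e-3) = ln(2.57395e-13)/ln(6.36095e-05) ≈ 3.0000.
Then |x_4 − x*| ≈ |x_3 − x*|·(|x_3 − x*|/|x_2 − x*|)^p = 8.0477e-20·(2.57395e-13)^3.0000 = 8.0477e-20·1.7053e-38 ≈ 1.372e-57.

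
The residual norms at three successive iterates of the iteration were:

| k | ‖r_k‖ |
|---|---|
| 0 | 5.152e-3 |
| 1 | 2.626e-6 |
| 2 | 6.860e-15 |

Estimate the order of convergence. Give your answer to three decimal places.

2.607

p ≈ ln(‖r_2‖/‖r_1‖) / ln(‖r_1‖/‖r_0‖)
  = ln(6.860e-15/2.626e-6) / ln(2.626e-6/5.152e-3)
  = ln(2.61234e-09) / ln(0.000509705)
  = -19.763019 / -7.581678 ≈ 2.606681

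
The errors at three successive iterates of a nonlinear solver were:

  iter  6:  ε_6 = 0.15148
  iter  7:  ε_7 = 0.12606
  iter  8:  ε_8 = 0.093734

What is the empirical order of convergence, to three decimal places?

1.613

p ≈ ln(ε_8/ε_7) / ln(ε_7/ε_6)
  = ln(0.093734/0.12606) / ln(0.12606/0.15148)
  = ln(0.743567) / ln(0.832189)
  = -0.296296 / -0.183696 ≈ 1.612969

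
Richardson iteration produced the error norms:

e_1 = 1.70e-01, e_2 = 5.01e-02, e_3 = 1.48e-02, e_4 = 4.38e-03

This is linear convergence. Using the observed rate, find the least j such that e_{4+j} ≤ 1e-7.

9

Rate ρ ≈ e_4/e_3 = 4.38e-03/1.48e-02 = 0.2959.
After j more steps, e_{4+j} ≈ 4.38e-03·ρ^j; need ρ^j ≤ 1e-7/4.38e-03 = 2.28311e-05.
j ≥ ln(2.28311e-05)/ln(0.2959) = -10.6874/-1.21773 = 8.776.
So 9 more iterations are needed.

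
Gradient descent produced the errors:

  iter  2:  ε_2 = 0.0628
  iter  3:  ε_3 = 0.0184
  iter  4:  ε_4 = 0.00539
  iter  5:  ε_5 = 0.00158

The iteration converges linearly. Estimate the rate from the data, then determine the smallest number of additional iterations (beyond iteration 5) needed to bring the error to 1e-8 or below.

Rate ρ ≈ ε_5/ε_4 = 0.00158/0.00539 = 0.2931.
After j more steps, ε_{5+j} ≈ 0.00158·ρ^j; need ρ^j ≤ 1e-8/0.00158 = 6.32911e-06.
j ≥ ln(6.32911e-06)/ln(0.2931) = -11.9704/-1.22724 = 9.754.
So 10 more iterations are needed.

10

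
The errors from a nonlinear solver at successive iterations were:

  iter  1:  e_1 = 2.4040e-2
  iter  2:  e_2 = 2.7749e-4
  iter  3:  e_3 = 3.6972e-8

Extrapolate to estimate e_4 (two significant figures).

First estimate the order: p ≈ ln(e_3/e_2) / ln(e_2/e_1) = ln(3.6972e-8/2.7749e-4)/ln(2.7749e-4/2.4040e-2) = ln(0.000133237)/ln(0.0115428) ≈ 2.0000.
Then e_4 ≈ e_3·(e_3/e_2)^p = 3.6972e-8·(0.000133237)^2.0000 = 3.6972e-8·1.77521e-08 ≈ 6.563e-16.

6.6e-16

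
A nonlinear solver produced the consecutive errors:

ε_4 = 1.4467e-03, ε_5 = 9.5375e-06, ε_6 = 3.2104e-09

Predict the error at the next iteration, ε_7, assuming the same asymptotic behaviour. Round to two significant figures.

First estimate the order: p ≈ ln(ε_6/ε_5) / ln(ε_5/ε_4) = ln(3.2104e-09/9.5375e-06)/ln(9.5375e-06/1.4467e-03) = ln(0.000336608)/ln(0.00659259) ≈ 1.5924.
Then ε_7 ≈ ε_6·(ε_6/ε_5)^p = 3.2104e-09·(0.000336608)^1.5924 = 3.2104e-09·2.9498e-06 ≈ 9.47e-15.

9.5e-15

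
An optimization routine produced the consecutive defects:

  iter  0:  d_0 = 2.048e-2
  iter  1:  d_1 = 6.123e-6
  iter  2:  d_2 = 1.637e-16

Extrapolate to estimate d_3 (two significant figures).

3.1e-48

First estimate the order: p ≈ ln(d_2/d_1) / ln(d_1/d_0) = ln(1.637e-16/6.123e-6)/ln(6.123e-6/2.048e-2) = ln(2.67353e-11)/ln(0.000298975) ≈ 2.9999.
Then d_3 ≈ d_2·(d_2/d_1)^p = 1.637e-16·(2.67353e-11)^2.9999 = 1.637e-16·1.91563e-32 ≈ 3.136e-48.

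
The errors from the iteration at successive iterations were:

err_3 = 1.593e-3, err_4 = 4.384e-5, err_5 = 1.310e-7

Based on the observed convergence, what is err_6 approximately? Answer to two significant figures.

First estimate the order: p ≈ ln(err_5/err_4) / ln(err_4/err_3) = ln(1.310e-7/4.384e-5)/ln(4.384e-5/1.593e-3) = ln(0.00298814)/ln(0.0275204) ≈ 1.6180.
Then err_6 ≈ err_5·(err_5/err_4)^p = 1.310e-7·(0.00298814)^1.6180 = 1.310e-7·8.22619e-05 ≈ 1.078e-11.

1.1e-11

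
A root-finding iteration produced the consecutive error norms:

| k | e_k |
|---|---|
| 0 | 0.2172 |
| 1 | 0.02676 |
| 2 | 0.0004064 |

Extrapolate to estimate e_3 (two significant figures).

First estimate the order: p ≈ ln(e_2/e_1) / ln(e_1/e_0) = ln(0.0004064/0.02676)/ln(0.02676/0.2172) = ln(0.0151868)/ln(0.123204) ≈ 1.9998.
Then e_3 ≈ e_2·(e_2/e_1)^p = 0.0004064·(0.0151868)^1.9998 = 0.0004064·0.000230832 ≈ 9.381e-08.

9.4e-8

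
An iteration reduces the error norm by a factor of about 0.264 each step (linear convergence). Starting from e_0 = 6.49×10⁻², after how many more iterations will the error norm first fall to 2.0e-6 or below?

After k steps, e_k ≈ 6.49×10⁻²·0.264^k.
Need 0.264^k ≤ 2.0e-6/6.49×10⁻² = 3.08166e-05.
k ≥ ln(3.08166e-05)/ln(0.264) = -10.3875/-1.33181 = 7.800.
Smallest integer k = 8.

8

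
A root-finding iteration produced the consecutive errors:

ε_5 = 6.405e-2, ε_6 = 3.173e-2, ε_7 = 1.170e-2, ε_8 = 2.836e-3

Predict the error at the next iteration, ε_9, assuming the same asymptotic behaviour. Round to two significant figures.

First estimate the order: p ≈ ln(ε_8/ε_7) / ln(ε_7/ε_6) = ln(2.836e-3/1.170e-2)/ln(1.170e-2/3.173e-2) = ln(0.242393)/ln(0.368736) ≈ 1.4205.
Then ε_9 ≈ ε_8·(ε_8/ε_7)^p = 2.836e-3·(0.242393)^1.4205 = 2.836e-3·0.133571 ≈ 0.0003788.

3.8e-4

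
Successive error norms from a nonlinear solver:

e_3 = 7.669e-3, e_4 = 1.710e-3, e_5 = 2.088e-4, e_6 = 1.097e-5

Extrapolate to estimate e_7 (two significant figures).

1.8e-7

First estimate the order: p ≈ ln(e_6/e_5) / ln(e_5/e_4) = ln(1.097e-5/2.088e-4)/ln(2.088e-4/1.710e-3) = ln(0.0525383)/ln(0.122105) ≈ 1.4010.
Then e_7 ≈ e_6·(e_6/e_5)^p = 1.097e-5·(0.0525383)^1.4010 = 1.097e-5·0.0161208 ≈ 1.768e-07.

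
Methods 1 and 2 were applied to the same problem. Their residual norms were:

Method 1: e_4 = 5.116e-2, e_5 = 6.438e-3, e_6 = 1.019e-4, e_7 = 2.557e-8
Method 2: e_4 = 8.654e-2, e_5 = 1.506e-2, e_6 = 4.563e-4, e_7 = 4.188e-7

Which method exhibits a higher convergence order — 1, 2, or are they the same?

Method 1: p ≈ ln(2.557e-8/1.019e-4)/ln(1.019e-4/6.438e-3) ≈ 2.00.
Method 2: p ≈ ln(4.188e-7/4.563e-4)/ln(4.563e-4/1.506e-2) ≈ 2.00.
Both orders ≈ 2.0 — effectively the same.

same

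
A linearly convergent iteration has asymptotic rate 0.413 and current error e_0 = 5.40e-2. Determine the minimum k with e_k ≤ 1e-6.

After k steps, e_k ≈ 5.40e-2·0.413^k.
Need 0.413^k ≤ 1e-6/5.40e-2 = 1.85185e-05.
k ≥ ln(1.85185e-05)/ln(0.413) = -10.8967/-0.88431 = 12.322.
Smallest integer k = 13.

13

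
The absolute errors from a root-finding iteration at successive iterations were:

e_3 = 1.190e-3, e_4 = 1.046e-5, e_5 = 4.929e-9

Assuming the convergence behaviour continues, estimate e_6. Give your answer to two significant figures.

First estimate the order: p ≈ ln(e_5/e_4) / ln(e_4/e_3) = ln(4.929e-9/1.046e-5)/ln(1.046e-5/1.190e-3) = ln(0.000471224)/ln(0.00878992) ≈ 1.6181.
Then e_6 ≈ e_5·(e_5/e_4)^p = 4.929e-9·(0.000471224)^1.6181 = 4.929e-9·4.13951e-06 ≈ 2.04e-14.

2.0e-14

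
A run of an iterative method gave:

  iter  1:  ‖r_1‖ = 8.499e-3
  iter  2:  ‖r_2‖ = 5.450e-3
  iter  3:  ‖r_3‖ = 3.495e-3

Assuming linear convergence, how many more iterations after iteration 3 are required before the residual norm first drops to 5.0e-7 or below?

20

Rate ρ ≈ ‖r_3‖/‖r_2‖ = 3.495e-3/5.450e-3 = 0.6413.
After j more steps, ‖r_{3+j}‖ ≈ 3.495e-3·ρ^j; need ρ^j ≤ 5.0e-7/3.495e-3 = 0.000143062.
j ≥ ln(0.000143062)/ln(0.6413) = -8.8522/-0.44426 = 19.926.
So 20 more iterations are needed.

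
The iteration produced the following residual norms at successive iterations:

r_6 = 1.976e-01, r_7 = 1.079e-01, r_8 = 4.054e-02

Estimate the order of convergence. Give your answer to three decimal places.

1.618

p ≈ ln(r_8/r_7) / ln(r_7/r_6)
  = ln(4.054e-02/1.079e-01) / ln(1.079e-01/1.976e-01)
  = ln(0.375718) / ln(0.546053)
  = -0.978916 / -0.605039 ≈ 1.617939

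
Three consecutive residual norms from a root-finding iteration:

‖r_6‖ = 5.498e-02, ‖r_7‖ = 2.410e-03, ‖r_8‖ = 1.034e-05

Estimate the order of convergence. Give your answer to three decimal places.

p ≈ ln(‖r_8‖/‖r_7‖) / ln(‖r_7‖/‖r_6‖)
  = ln(1.034e-05/2.410e-03) / ln(2.410e-03/5.498e-02)
  = ln(0.00429046) / ln(0.0438341)
  = -5.451361 / -3.127343 ≈ 1.743129

1.743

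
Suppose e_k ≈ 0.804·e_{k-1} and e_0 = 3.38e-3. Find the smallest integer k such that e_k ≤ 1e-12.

101

After k steps, e_k ≈ 3.38e-3·0.804^k.
Need 0.804^k ≤ 1e-12/3.38e-3 = 2.95858e-10.
k ≥ ln(2.95858e-10)/ln(0.804) = -21.9411/-0.21816 = 100.573.
Smallest integer k = 101.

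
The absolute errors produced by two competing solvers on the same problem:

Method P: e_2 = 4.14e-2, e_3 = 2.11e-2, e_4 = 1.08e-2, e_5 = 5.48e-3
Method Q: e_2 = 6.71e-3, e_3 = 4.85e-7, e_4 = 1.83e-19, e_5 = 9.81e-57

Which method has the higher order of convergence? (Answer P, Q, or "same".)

Method P: p ≈ ln(5.48e-3/1.08e-2)/ln(1.08e-2/2.11e-2) ≈ 1.01.
Method Q: p ≈ ln(9.81e-57/1.83e-19)/ln(1.83e-19/4.85e-7) ≈ 3.00.
Method Q has the higher order (≈3.0 vs ≈1.0).

Q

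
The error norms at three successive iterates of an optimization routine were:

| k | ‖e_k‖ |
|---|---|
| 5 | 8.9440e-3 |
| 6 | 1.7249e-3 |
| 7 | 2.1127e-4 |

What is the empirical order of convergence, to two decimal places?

p ≈ ln(‖e_7‖/‖e_6‖) / ln(‖e_6‖/‖e_5‖)
  = ln(2.1127e-4/1.7249e-3) / ln(1.7249e-3/8.9440e-3)
  = ln(0.122482) / ln(0.192856)
  = -2.09979 / -1.64581 ≈ 1.27584

1.28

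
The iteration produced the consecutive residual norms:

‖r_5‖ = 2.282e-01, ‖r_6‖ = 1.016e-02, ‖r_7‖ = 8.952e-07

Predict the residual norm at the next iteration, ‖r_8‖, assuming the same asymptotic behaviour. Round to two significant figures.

6.1e-19

First estimate the order: p ≈ ln(‖r_7‖/‖r_6‖) / ln(‖r_6‖/‖r_5‖) = ln(8.952e-07/1.016e-02)/ln(1.016e-02/2.282e-01) = ln(8.81102e-05)/ln(0.0445223) ≈ 3.0005.
Then ‖r_8‖ ≈ ‖r_7‖·(‖r_7‖/‖r_6‖)^p = 8.952e-07·(8.81102e-05)^3.0005 = 8.952e-07·6.80849e-13 ≈ 6.095e-19.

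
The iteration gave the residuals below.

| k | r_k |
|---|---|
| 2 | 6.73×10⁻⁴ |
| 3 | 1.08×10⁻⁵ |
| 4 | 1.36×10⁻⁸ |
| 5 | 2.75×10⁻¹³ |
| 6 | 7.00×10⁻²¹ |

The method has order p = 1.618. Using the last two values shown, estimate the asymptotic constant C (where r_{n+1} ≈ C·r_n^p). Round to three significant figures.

1.47

C ≈ r_6 / r_5^1.618
  = 7.00×10⁻²¹ / (2.75×10⁻¹³)^1.618
  = 7.00×10⁻²¹ / 4.7516e-21 ≈ 1.4732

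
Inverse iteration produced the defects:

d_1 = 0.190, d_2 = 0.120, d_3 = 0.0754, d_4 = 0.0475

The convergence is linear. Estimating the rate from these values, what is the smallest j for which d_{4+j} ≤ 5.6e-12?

50

Rate ρ ≈ d_4/d_3 = 0.0475/0.0754 = 0.6300.
After j more steps, d_{4+j} ≈ 0.0475·ρ^j; need ρ^j ≤ 5.6e-12/0.0475 = 1.17895e-10.
j ≥ ln(1.17895e-10)/ln(0.6300) = -22.8612/-0.46204 = 49.479.
So 50 more iterations are needed.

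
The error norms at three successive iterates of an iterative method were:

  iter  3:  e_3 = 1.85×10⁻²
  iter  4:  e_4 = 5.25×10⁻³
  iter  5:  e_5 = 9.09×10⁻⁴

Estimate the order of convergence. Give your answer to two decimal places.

1.39

p ≈ ln(e_5/e_4) / ln(e_4/e_3)
  = ln(9.09×10⁻⁴/5.25×10⁻³) / ln(5.25×10⁻³/1.85×10⁻²)
  = ln(0.173143) / ln(0.283784)
  = -1.75364 / -1.25954 ≈ 1.39229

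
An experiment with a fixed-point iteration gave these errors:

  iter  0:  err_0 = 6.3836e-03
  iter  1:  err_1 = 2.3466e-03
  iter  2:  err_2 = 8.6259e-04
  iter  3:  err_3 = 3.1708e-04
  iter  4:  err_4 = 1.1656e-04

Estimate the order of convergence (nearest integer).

Consecutive ratios: err_4/err_3 = 1.1656e-04/3.1708e-04 = 0.367604, err_3/err_2 = 3.1708e-04/8.6259e-04 = 0.367591.
p ≈ ln(0.367604)/ln(0.367591) = -1.0007/-1.0008 ≈ 1.00.
So the convergence is linear (order 1).

1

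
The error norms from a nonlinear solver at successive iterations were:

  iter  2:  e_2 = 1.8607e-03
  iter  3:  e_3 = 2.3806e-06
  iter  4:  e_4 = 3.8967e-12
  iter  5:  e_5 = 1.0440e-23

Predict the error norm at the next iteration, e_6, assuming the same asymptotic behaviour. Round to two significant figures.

First estimate the order: p ≈ ln(e_5/e_4) / ln(e_4/e_3) = ln(1.0440e-23/3.8967e-12)/ln(3.8967e-12/2.3806e-06) = ln(2.67919e-12)/ln(1.63686e-06) ≈ 2.0000.
Then e_6 ≈ e_5·(e_5/e_4)^p = 1.0440e-23·(2.67919e-12)^2.0000 = 1.0440e-23·7.17806e-24 ≈ 7.494e-47.

7.5e-47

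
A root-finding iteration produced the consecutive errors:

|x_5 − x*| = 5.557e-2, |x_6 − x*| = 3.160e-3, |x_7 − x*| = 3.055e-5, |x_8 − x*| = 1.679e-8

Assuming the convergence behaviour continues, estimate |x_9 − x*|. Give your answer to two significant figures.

First estimate the order: p ≈ ln(|x_8 − x*|/|x_7 − x*|) / ln(|x_7 − x*|/|x_6 − x*|) = ln(1.679e-8/3.055e-5)/ln(3.055e-5/3.160e-3) = ln(0.000549591)/ln(0.00966772) ≈ 1.6181.
Then |x_9 − x*| ≈ |x_8 − x*|·(|x_8 − x*|/|x_7 − x*|)^p = 1.679e-8·(0.000549591)^1.6181 = 1.679e-8·5.30955e-06 ≈ 8.915e-14.

8.9e-14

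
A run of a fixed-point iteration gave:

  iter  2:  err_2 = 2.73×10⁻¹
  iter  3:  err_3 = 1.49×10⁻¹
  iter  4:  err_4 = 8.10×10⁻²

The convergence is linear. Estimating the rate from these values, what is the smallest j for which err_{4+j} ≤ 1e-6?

19

Rate ρ ≈ err_4/err_3 = 8.10×10⁻²/1.49×10⁻¹ = 0.5436.
After j more steps, err_{4+j} ≈ 8.10×10⁻²·ρ^j; need ρ^j ≤ 1e-6/8.10×10⁻² = 1.23457e-05.
j ≥ ln(1.23457e-05)/ln(0.5436) = -11.3022/-0.60954 = 18.542.
So 19 more iterations are needed.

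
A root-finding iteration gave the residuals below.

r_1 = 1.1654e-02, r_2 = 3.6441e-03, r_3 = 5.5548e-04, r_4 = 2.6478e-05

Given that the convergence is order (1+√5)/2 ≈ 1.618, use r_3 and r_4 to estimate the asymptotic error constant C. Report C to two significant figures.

C ≈ r_4 / r_3^1.618
  = 2.6478e-05 / (5.5548e-04)^1.618
  = 2.6478e-05 / 5.40597e-06 ≈ 4.8979

4.9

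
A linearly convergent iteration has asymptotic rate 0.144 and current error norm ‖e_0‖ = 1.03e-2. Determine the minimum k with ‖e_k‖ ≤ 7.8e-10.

After k steps, ‖e_k‖ ≈ 1.03e-2·0.144^k.
Need 0.144^k ≤ 7.8e-10/1.03e-2 = 7.57282e-08.
k ≥ ln(7.57282e-08)/ln(0.144) = -16.3961/-1.93794 = 8.461.
Smallest integer k = 9.

9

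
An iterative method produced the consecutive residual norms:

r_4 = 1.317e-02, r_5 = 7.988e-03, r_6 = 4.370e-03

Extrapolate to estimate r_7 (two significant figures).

2.1e-3

First estimate the order: p ≈ ln(r_6/r_5) / ln(r_5/r_4) = ln(4.370e-03/7.988e-03)/ln(7.988e-03/1.317e-02) = ln(0.547071)/ln(0.60653) ≈ 1.2064.
Then r_7 ≈ r_6·(r_6/r_5)^p = 4.370e-03·(0.547071)^1.2064 = 4.370e-03·0.483032 ≈ 0.002111.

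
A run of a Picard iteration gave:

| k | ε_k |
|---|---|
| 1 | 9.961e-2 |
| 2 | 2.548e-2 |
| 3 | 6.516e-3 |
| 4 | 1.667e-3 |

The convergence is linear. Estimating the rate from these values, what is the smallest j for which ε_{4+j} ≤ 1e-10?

Rate ρ ≈ ε_4/ε_3 = 1.667e-3/6.516e-3 = 0.2558.
After j more steps, ε_{4+j} ≈ 1.667e-3·ρ^j; need ρ^j ≤ 1e-10/1.667e-3 = 5.9988e-08.
j ≥ ln(5.9988e-08)/ln(0.2558) = -16.6291/-1.36336 = 12.197.
So 13 more iterations are needed.

13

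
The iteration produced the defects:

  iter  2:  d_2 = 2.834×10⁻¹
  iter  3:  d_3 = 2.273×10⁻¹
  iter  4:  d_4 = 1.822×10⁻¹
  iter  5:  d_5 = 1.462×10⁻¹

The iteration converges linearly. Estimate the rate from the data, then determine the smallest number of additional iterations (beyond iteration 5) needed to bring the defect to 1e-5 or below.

44

Rate ρ ≈ d_5/d_4 = 1.462×10⁻¹/1.822×10⁻¹ = 0.8024.
After j more steps, d_{5+j} ≈ 1.462×10⁻¹·ρ^j; need ρ^j ≤ 1e-5/1.462×10⁻¹ = 6.83995e-05.
j ≥ ln(6.83995e-05)/ln(0.8024) = -9.5901/-0.22015 = 43.562.
So 44 more iterations are needed.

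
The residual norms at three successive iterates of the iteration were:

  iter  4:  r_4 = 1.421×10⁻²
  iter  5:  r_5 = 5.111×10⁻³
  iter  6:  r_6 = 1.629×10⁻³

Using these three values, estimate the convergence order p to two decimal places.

p ≈ ln(r_6/r_5) / ln(r_5/r_4)
  = ln(1.629×10⁻³/5.111×10⁻³) / ln(5.111×10⁻³/1.421×10⁻²)
  = ln(0.318724) / ln(0.359676)
  = -1.14343 / -1.02255 ≈ 1.11821

1.12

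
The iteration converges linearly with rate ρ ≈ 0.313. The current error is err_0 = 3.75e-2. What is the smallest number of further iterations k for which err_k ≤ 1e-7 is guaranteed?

12

After k steps, err_k ≈ 3.75e-2·0.313^k.
Need 0.313^k ≤ 1e-7/3.75e-2 = 2.66667e-06.
k ≥ ln(2.66667e-06)/ln(0.313) = -12.8347/-1.16155 = 11.050.
Smallest integer k = 12.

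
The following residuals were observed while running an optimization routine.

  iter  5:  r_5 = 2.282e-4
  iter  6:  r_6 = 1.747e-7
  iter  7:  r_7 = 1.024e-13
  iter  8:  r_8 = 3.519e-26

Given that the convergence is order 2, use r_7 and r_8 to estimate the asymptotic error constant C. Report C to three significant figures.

3.36

C ≈ r_8 / r_7^2
  = 3.519e-26 / (1.024e-13)^2
  = 3.519e-26 / 1.04858e-26 ≈ 3.356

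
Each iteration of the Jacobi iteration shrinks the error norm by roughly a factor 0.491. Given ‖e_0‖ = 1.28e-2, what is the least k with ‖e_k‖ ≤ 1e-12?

After k steps, ‖e_k‖ ≈ 1.28e-2·0.491^k.
Need 0.491^k ≤ 1e-12/1.28e-2 = 7.8125e-11.
k ≥ ln(7.8125e-11)/ln(0.491) = -23.2727/-0.71131 = 32.718.
Smallest integer k = 33.

33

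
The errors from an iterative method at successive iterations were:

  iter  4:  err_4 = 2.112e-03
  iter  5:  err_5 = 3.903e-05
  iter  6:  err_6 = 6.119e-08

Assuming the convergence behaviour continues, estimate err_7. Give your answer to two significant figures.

1.8e-12

First estimate the order: p ≈ ln(err_6/err_5) / ln(err_5/err_4) = ln(6.119e-08/3.903e-05)/ln(3.903e-05/2.112e-03) = ln(0.00156777)/ln(0.0184801) ≈ 1.6181.
Then err_7 ≈ err_6·(err_6/err_5)^p = 6.119e-08·(0.00156777)^1.6181 = 6.119e-08·2.89525e-05 ≈ 1.772e-12.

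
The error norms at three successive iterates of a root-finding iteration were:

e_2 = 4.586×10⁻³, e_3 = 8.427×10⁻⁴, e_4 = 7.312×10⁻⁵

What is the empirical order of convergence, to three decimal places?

p ≈ ln(e_4/e_3) / ln(e_3/e_2)
  = ln(7.312×10⁻⁵/8.427×10⁻⁴) / ln(8.427×10⁻⁴/4.586×10⁻³)
  = ln(0.0867687) / ln(0.183755)
  = -2.444509 / -1.694152 ≈ 1.442910

1.443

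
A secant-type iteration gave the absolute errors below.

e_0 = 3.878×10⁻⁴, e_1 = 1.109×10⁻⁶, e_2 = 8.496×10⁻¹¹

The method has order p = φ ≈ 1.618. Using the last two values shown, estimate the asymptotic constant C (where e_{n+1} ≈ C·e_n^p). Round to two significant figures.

C ≈ e_2 / e_1^1.618
  = 8.496×10⁻¹¹ / (1.109×10⁻⁶)^1.618
  = 8.496×10⁻¹¹ / 2.31579e-10 ≈ 0.36687

0.37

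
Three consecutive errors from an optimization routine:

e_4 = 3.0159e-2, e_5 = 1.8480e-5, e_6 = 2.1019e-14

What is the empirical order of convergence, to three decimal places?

2.784

p ≈ ln(e_6/e_5) / ln(e_5/e_4)
  = ln(2.1019e-14/1.8480e-5) / ln(1.8480e-5/3.0159e-2)
  = ln(1.13739e-09) / ln(0.000612752)
  = -20.594530 / -7.397550 ≈ 2.783966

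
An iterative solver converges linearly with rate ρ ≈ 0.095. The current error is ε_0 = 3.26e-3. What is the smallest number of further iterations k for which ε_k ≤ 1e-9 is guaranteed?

After k steps, ε_k ≈ 3.26e-3·0.095^k.
Need 0.095^k ≤ 1e-9/3.26e-3 = 3.06748e-07.
k ≥ ln(3.06748e-07)/ln(0.095) = -14.9972/-2.35388 = 6.371.
Smallest integer k = 7.

7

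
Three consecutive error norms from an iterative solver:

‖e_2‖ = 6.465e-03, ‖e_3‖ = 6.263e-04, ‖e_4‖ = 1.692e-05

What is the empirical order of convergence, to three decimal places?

p ≈ ln(‖e_4‖/‖e_3‖) / ln(‖e_3‖/‖e_2‖)
  = ln(1.692e-05/6.263e-04) / ln(6.263e-04/6.465e-03)
  = ln(0.0270158) / ln(0.0968755)
  = -3.611333 / -2.334329 ≈ 1.547054

1.547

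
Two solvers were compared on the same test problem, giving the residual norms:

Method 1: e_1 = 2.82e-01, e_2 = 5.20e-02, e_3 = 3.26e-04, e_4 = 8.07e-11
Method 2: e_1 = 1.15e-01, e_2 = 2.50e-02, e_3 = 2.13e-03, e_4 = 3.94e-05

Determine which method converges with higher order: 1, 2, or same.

Method 1: p ≈ ln(8.07e-11/3.26e-04)/ln(3.26e-04/5.20e-02) ≈ 3.00.
Method 2: p ≈ ln(3.94e-05/2.13e-03)/ln(2.13e-03/2.50e-02) ≈ 1.62.
Method 1 has the higher order (≈3.0 vs ≈1.6).

1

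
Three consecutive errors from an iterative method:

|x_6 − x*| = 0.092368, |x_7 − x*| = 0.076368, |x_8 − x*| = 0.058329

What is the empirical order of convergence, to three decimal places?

p ≈ ln(|x_8 − x*|/|x_7 − x*|) / ln(|x_7 − x*|/|x_6 − x*|)
  = ln(0.058329/0.076368) / ln(0.076368/0.092368)
  = ln(0.763788) / ln(0.82678)
  = -0.269465 / -0.190217 ≈ 1.416619

1.417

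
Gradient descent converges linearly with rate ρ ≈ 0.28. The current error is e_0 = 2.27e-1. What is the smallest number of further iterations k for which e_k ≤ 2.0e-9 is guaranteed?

After k steps, e_k ≈ 2.27e-1·0.28^k.
Need 0.28^k ≤ 2.0e-9/2.27e-1 = 8.81057e-09.
k ≥ ln(8.81057e-09)/ln(0.28) = -18.5473/-1.27297 = 14.570.
Smallest integer k = 15.

15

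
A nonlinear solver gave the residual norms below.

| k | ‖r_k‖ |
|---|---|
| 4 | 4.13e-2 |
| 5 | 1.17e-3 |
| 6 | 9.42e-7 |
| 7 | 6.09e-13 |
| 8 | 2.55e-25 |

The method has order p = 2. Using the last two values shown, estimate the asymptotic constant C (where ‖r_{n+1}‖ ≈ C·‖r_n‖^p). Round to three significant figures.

0.688

C ≈ ‖r_8‖ / ‖r_7‖^2
  = 2.55e-25 / (6.09e-13)^2
  = 2.55e-25 / 3.70881e-25 ≈ 0.68755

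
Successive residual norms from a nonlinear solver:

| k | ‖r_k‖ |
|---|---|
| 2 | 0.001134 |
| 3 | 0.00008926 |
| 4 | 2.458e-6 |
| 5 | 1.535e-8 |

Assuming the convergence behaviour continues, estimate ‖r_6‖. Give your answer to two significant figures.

1.2e-11

First estimate the order: p ≈ ln(‖r_5‖/‖r_4‖) / ln(‖r_4‖/‖r_3‖) = ln(1.535e-8/2.458e-6)/ln(2.458e-6/0.00008926) = ln(0.00624491)/ln(0.0275375) ≈ 1.4131.
Then ‖r_6‖ ≈ ‖r_5‖·(‖r_5‖/‖r_4‖)^p = 1.535e-8·(0.00624491)^1.4131 = 1.535e-8·0.000767111 ≈ 1.178e-11.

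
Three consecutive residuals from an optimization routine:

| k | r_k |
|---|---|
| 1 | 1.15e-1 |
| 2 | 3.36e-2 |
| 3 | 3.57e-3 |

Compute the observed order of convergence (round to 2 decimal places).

1.82

p ≈ ln(r_3/r_2) / ln(r_2/r_1)
  = ln(3.57e-3/3.36e-2) / ln(3.36e-2/1.15e-1)
  = ln(0.10625) / ln(0.292174)
  = -2.24196 / -1.23041 ≈ 1.82212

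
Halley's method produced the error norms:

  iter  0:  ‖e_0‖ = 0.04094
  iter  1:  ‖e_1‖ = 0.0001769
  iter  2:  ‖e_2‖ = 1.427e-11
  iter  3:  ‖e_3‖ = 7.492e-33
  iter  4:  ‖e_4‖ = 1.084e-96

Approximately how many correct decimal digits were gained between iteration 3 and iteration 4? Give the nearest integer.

64

Digits gained ≈ log₁₀(‖e_3‖/‖e_4‖) = log₁₀(7.492e-33/1.084e-96) = log₁₀(6.91144e+63) ≈ 63.840.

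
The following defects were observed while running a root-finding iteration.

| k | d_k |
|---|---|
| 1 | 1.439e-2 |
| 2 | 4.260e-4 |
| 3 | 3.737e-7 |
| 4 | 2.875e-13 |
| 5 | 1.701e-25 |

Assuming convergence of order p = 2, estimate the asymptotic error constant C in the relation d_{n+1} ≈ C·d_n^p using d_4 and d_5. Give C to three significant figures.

C ≈ d_5 / d_4^2
  = 1.701e-25 / (2.875e-13)^2
  = 1.701e-25 / 8.26562e-26 ≈ 2.0579

2.06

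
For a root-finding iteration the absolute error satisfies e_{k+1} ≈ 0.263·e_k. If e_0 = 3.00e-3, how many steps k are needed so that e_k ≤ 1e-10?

13

After k steps, e_k ≈ 3.00e-3·0.263^k.
Need 0.263^k ≤ 1e-10/3.00e-3 = 3.33333e-08.
k ≥ ln(3.33333e-08)/ln(0.263) = -17.2167/-1.33560 = 12.891.
Smallest integer k = 13.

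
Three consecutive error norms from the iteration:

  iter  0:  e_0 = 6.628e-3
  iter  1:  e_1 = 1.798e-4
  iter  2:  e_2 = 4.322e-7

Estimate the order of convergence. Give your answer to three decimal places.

1.672

p ≈ ln(e_2/e_1) / ln(e_1/e_0)
  = ln(4.322e-7/1.798e-4) / ln(1.798e-4/6.628e-3)
  = ln(0.00240378) / ln(0.0271273)
  = -6.030713 / -3.607215 ≈ 1.671847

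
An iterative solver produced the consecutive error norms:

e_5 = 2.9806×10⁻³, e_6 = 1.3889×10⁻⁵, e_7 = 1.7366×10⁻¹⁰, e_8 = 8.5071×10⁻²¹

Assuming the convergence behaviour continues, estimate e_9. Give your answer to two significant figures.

1.8e-42

First estimate the order: p ≈ ln(e_8/e_7) / ln(e_7/e_6) = ln(8.5071×10⁻²¹/1.7366×10⁻¹⁰)/ln(1.7366×10⁻¹⁰/1.3889×10⁻⁵) = ln(4.89871e-11)/ln(1.25034e-05) ≈ 2.1028.
Then e_9 ≈ e_8·(e_8/e_7)^p = 8.5071×10⁻²¹·(4.89871e-11)^2.1028 = 8.5071×10⁻²¹·2.09076e-22 ≈ 1.779e-42.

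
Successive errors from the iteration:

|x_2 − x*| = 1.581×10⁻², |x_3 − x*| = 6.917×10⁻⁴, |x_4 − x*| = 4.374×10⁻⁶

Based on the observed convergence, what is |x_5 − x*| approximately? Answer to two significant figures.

First estimate the order: p ≈ ln(|x_4 − x*|/|x_3 − x*|) / ln(|x_3 − x*|/|x_2 − x*|) = ln(4.374×10⁻⁶/6.917×10⁻⁴)/ln(6.917×10⁻⁴/1.581×10⁻²) = ln(0.00632355)/ln(0.0437508) ≈ 1.6181.
Then |x_5 − x*| ≈ |x_4 − x*|·(|x_4 − x*|/|x_3 − x*|)^p = 4.374×10⁻⁶·(0.00632355)^1.6181 = 4.374×10⁻⁶·0.000276525 ≈ 1.21e-09.

1.2e-9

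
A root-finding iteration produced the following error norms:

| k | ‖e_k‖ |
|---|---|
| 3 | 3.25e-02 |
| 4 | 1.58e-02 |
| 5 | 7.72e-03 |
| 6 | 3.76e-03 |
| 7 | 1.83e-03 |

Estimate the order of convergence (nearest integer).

Consecutive ratios: ‖e_7‖/‖e_6‖ = 1.83e-03/3.76e-03 = 0.486702, ‖e_6‖/‖e_5‖ = 3.76e-03/7.72e-03 = 0.487047.
p ≈ ln(0.486702)/ln(0.487047) = -0.7201/-0.7194 ≈ 1.00.
So the convergence is linear (order 1).

1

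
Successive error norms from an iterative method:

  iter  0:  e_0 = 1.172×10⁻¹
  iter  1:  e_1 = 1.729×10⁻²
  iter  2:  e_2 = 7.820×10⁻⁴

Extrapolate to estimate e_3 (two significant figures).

First estimate the order: p ≈ ln(e_2/e_1) / ln(e_1/e_0) = ln(7.820×10⁻⁴/1.729×10⁻²)/ln(1.729×10⁻²/1.172×10⁻¹) = ln(0.0452285)/ln(0.147526) ≈ 1.6178.
Then e_3 ≈ e_2·(e_2/e_1)^p = 7.820×10⁻⁴·(0.0452285)^1.6178 = 7.820×10⁻⁴·0.00667922 ≈ 5.223e-06.

5.2e-6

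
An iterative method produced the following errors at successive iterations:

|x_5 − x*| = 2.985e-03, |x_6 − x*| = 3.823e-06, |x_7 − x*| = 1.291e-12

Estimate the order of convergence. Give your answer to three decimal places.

p ≈ ln(|x_7 − x*|/|x_6 − x*|) / ln(|x_6 − x*|/|x_5 − x*|)
  = ln(1.291e-12/3.823e-06) / ln(3.823e-06/2.985e-03)
  = ln(3.37693e-07) / ln(0.00128074)
  = -14.901129 / -6.660317 ≈ 2.237300

2.237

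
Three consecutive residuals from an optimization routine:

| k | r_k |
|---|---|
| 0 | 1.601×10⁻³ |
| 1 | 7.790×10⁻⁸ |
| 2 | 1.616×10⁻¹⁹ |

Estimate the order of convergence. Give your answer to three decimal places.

p ≈ ln(r_2/r_1) / ln(r_1/r_0)
  = ln(1.616×10⁻¹⁹/7.790×10⁻⁸) / ln(7.790×10⁻⁸/1.601×10⁻³)
  = ln(2.07445e-12) / ln(4.86571e-05)
  = -26.901325 / -9.930713 ≈ 2.708902

2.709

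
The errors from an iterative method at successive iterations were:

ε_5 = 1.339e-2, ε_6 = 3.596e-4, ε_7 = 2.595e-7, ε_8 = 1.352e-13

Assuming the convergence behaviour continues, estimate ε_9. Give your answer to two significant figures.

First estimate the order: p ≈ ln(ε_8/ε_7) / ln(ε_7/ε_6) = ln(1.352e-13/2.595e-7)/ln(2.595e-7/3.596e-4) = ln(5.21002e-07)/ln(0.000721635) ≈ 1.9999.
Then ε_9 ≈ ε_8·(ε_8/ε_7)^p = 1.352e-13·(5.21002e-07)^1.9999 = 1.352e-13·2.71836e-13 ≈ 3.675e-26.

3.7e-26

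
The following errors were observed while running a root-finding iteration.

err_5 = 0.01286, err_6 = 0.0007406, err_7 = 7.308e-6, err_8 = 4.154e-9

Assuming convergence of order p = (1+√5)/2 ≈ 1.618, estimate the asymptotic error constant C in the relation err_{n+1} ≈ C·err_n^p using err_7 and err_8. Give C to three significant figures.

C ≈ err_8 / err_7^1.618
  = 4.154e-9 / (7.308e-6)^1.618
  = 4.154e-9 / 4.89357e-09 ≈ 0.84887

0.849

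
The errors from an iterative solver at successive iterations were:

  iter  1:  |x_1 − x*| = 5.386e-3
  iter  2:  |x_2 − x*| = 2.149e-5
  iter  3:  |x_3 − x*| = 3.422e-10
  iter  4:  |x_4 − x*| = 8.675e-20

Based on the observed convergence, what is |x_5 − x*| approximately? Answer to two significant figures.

First estimate the order: p ≈ ln(|x_4 − x*|/|x_3 − x*|) / ln(|x_3 − x*|/|x_2 − x*|) = ln(8.675e-20/3.422e-10)/ln(3.422e-10/2.149e-5) = ln(2.53507e-10)/ln(1.59237e-05) ≈ 2.0000.
Then |x_5 − x*| ≈ |x_4 − x*|·(|x_4 − x*|/|x_3 − x*|)^p = 8.675e-20·(2.53507e-10)^2.0000 = 8.675e-20·6.42658e-20 ≈ 5.575e-39.

5.6e-39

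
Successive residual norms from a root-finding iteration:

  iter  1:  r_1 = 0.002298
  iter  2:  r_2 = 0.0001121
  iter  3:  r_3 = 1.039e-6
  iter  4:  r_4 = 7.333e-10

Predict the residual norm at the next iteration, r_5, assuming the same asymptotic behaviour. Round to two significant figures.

First estimate the order: p ≈ ln(r_4/r_3) / ln(r_3/r_2) = ln(7.333e-10/1.039e-6)/ln(1.039e-6/0.0001121) = ln(0.000705775)/ln(0.00926851) ≈ 1.5501.
Then r_5 ≈ r_4·(r_4/r_3)^p = 7.333e-10·(0.000705775)^1.5501 = 7.333e-10·1.30352e-05 ≈ 9.559e-15.

9.6e-15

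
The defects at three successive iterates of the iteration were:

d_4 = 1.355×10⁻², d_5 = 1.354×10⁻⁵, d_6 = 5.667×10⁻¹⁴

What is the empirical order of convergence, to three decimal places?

2.792

p ≈ ln(d_6/d_5) / ln(d_5/d_4)
  = ln(5.667×10⁻¹⁴/1.354×10⁻⁵) / ln(1.354×10⁻⁵/1.355×10⁻²)
  = ln(4.18538e-09) / ln(0.000999262)
  = -19.291668 / -6.908494 ≈ 2.792456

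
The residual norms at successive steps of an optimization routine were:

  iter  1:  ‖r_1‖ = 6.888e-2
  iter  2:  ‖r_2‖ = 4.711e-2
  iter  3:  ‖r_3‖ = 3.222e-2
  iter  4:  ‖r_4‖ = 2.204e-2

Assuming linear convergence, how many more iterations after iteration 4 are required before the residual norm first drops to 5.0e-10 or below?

Rate ρ ≈ ‖r_4‖/‖r_3‖ = 2.204e-2/3.222e-2 = 0.6840.
After j more steps, ‖r_{4+j}‖ ≈ 2.204e-2·ρ^j; need ρ^j ≤ 5.0e-10/2.204e-2 = 2.2686e-08.
j ≥ ln(2.2686e-08)/ln(0.6840) = -17.6015/-0.37980 = 46.344.
So 47 more iterations are needed.

47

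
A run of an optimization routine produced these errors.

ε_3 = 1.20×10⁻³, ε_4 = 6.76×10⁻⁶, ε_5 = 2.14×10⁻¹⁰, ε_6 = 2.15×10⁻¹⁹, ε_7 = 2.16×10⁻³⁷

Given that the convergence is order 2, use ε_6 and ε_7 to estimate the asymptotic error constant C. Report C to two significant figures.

4.7

C ≈ ε_7 / ε_6^2
  = 2.16×10⁻³⁷ / (2.15×10⁻¹⁹)^2
  = 2.16×10⁻³⁷ / 4.6225e-38 ≈ 4.6728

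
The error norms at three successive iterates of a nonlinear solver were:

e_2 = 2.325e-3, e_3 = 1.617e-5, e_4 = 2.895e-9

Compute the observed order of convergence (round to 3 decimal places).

p ≈ ln(e_4/e_3) / ln(e_3/e_2)
  = ln(2.895e-9/1.617e-5) / ln(1.617e-5/2.325e-3)
  = ln(0.000179035) / ln(0.00695484)
  = -8.627929 / -4.968317 ≈ 1.736590

1.737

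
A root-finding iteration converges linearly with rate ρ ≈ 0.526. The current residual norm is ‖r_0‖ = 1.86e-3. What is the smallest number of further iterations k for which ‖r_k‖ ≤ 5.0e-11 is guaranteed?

28

After k steps, ‖r_k‖ ≈ 1.86e-3·0.526^k.
Need 0.526^k ≤ 5.0e-11/1.86e-3 = 2.68817e-08.
k ≥ ln(2.68817e-08)/ln(0.526) = -17.4318/-0.64245 = 27.133.
Smallest integer k = 28.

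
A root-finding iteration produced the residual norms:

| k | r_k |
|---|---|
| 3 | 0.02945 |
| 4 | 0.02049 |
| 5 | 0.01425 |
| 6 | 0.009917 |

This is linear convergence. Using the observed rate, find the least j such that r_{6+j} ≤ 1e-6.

26

Rate ρ ≈ r_6/r_5 = 0.009917/0.01425 = 0.6959.
After j more steps, r_{6+j} ≈ 0.009917·ρ^j; need ρ^j ≤ 1e-6/0.009917 = 0.000100837.
j ≥ ln(0.000100837)/ln(0.6959) = -9.2020/-0.36255 = 25.381.
So 26 more iterations are needed.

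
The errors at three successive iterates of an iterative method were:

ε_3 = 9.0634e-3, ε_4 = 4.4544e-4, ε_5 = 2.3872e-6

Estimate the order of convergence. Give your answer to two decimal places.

p ≈ ln(ε_5/ε_4) / ln(ε_4/ε_3)
  = ln(2.3872e-6/4.4544e-4) / ln(4.4544e-4/9.0634e-3)
  = ln(0.0053592) / ln(0.0491471)
  = -5.22894 / -3.01294 ≈ 1.73549

1.74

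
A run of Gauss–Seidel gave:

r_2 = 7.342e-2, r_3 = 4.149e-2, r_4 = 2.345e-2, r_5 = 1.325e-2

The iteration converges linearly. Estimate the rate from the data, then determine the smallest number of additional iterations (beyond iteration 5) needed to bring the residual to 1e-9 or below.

Rate ρ ≈ r_5/r_4 = 1.325e-2/2.345e-2 = 0.5650.
After j more steps, r_{5+j} ≈ 1.325e-2·ρ^j; need ρ^j ≤ 1e-9/1.325e-2 = 7.54717e-08.
j ≥ ln(7.54717e-08)/ln(0.5650) = -16.3995/-0.57093 = 28.724.
So 29 more iterations are needed.

29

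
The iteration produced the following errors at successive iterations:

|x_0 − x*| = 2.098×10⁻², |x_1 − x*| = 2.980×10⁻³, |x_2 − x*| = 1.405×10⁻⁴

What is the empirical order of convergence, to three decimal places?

p ≈ ln(|x_2 − x*|/|x_1 − x*|) / ln(|x_1 − x*|/|x_0 − x*|)
  = ln(1.405×10⁻⁴/2.980×10⁻³) / ln(2.980×10⁻³/2.098×10⁻²)
  = ln(0.0471477) / ln(0.14204)
  = -3.054470 / -1.951647 ≈ 1.565073

1.565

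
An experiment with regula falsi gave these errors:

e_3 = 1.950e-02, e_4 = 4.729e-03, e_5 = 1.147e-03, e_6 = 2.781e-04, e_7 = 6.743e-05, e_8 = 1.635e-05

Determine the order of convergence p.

1

Consecutive ratios: e_8/e_7 = 1.635e-05/6.743e-05 = 0.242474, e_7/e_6 = 6.743e-05/2.781e-04 = 0.242467.
p ≈ ln(0.242474)/ln(0.242467) = -1.4169/-1.4169 ≈ 1.00.
So the convergence is linear (order 1).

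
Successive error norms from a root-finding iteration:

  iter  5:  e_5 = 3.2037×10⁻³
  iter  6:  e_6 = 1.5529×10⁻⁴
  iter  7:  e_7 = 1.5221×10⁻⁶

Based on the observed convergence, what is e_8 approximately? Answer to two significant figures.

1.3e-9

First estimate the order: p ≈ ln(e_7/e_6) / ln(e_6/e_5) = ln(1.5221×10⁻⁶/1.5529×10⁻⁴)/ln(1.5529×10⁻⁴/3.2037×10⁻³) = ln(0.00980166)/ln(0.0484721) ≈ 1.5281.
Then e_8 ≈ e_7·(e_7/e_6)^p = 1.5221×10⁻⁶·(0.00980166)^1.5281 = 1.5221×10⁻⁶·0.000852128 ≈ 1.297e-09.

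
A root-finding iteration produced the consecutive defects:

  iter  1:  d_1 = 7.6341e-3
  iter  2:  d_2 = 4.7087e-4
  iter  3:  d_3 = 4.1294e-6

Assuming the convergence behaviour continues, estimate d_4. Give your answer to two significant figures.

First estimate the order: p ≈ ln(d_3/d_2) / ln(d_2/d_1) = ln(4.1294e-6/4.7087e-4)/ln(4.7087e-4/7.6341e-3) = ln(0.00876972)/ln(0.0616798) ≈ 1.7002.
Then d_4 ≈ d_3·(d_3/d_2)^p = 4.1294e-6·(0.00876972)^1.7002 = 4.1294e-6·0.000318174 ≈ 1.314e-09.

1.3e-9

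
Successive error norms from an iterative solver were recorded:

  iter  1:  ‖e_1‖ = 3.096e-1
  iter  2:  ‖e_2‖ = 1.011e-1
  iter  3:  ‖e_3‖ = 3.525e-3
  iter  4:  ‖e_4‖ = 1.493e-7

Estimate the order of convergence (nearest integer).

Consecutive ratios: ‖e_4‖/‖e_3‖ = 1.493e-7/3.525e-3 = 4.23546e-05, ‖e_3‖/‖e_2‖ = 3.525e-3/1.011e-1 = 0.0348665.
p ≈ ln(4.23546e-05)/ln(0.0348665) = -10.0694/-3.3562 ≈ 3.00.
So the convergence is cubic (order 3).

3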